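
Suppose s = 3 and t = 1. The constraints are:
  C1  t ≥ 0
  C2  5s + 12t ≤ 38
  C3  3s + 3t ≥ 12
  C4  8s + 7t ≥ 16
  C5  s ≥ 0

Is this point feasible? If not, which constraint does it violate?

C1: 1 ≥ 0 ✓
C2: 27 ≤ 38 ✓
C3: 12 ≥ 12 ✓
C4: 31 ≥ 16 ✓
C5: 3 ≥ 0 ✓

feasible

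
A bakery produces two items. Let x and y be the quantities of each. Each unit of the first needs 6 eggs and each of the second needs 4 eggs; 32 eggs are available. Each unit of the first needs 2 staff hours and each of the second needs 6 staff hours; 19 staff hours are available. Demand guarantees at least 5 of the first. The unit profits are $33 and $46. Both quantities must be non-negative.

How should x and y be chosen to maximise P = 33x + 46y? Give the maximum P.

x = 5, y = 1/2, maximum P = 188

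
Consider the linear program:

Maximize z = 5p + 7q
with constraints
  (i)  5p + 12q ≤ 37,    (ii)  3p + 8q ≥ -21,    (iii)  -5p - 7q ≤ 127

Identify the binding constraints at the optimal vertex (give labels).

Extreme points and z = 5p + 7q:
  (137, -54) → z = 307
  (-1783/25, 164/5) → z = -127
  (-869/19, 276/19) → z = -127

The maximum is at (137, -54). Substituting into each constraint, equality holds for (i) and (ii); the remaining constraints have slack.

(i) and (ii)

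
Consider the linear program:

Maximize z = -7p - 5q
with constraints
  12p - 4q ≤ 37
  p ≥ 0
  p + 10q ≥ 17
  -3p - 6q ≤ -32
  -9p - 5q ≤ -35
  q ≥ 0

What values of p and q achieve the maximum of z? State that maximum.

Extreme points and z = -7p - 5q:
  (25/6, 13/4) → z = -545/12
  (0, 7) → z = -35
  (50/39, 61/13) → z = -1265/39
The feasible region is unbounded (it extends along (0, 1), (1, 3)), but z strictly decreases along every unbounded feasible direction, so there is no improving ray and the maximum is attained at a vertex.

p = 50/39, q = 61/13, maximum z = -1265/39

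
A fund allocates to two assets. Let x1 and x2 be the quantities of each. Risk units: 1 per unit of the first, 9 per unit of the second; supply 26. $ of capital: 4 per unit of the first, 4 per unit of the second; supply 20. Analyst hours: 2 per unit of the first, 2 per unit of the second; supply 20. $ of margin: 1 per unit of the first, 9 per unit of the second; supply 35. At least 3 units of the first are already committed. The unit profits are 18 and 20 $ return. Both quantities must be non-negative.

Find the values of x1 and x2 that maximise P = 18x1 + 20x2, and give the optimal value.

x1 = 3, x2 = 2, maximum P = 94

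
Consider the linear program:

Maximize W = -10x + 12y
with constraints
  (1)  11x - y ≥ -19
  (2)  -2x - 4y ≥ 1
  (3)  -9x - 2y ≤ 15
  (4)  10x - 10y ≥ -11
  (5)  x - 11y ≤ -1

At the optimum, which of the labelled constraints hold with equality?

Corner points and W = -10x + 12y:
  (-9/10, 1/5) → W = 57/5
  (-15/26, 1/26) → W = 81/13
  (-111/100, -1/100) → W = 549/50

The maximum is at (-9/10, 1/5). Substituting into each constraint, equality holds for (2) and (4); the remaining constraints have slack.

(2) and (4)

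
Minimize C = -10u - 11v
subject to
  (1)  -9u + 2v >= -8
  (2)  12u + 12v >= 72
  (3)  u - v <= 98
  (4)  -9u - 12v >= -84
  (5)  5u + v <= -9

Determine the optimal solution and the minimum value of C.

Corner points and C = -10u - 11v:
  (-4, 10) → C = -70
  (-15/4, 39/4) → C = -279/4
  (-64/17, 167/17) → C = -1197/17

At the optimal vertex, -9u - 12v = -84 and 5u + v = -9.
Solving simultaneously gives u = -64/17, v = 167/17.

u = -64/17, v = 167/17, minimum C = -1197/17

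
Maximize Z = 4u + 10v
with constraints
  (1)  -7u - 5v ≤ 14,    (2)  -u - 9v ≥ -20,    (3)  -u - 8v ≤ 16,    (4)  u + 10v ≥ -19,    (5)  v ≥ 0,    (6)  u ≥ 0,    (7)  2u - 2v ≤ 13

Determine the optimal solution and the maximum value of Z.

u = 157/20, v = 27/20, maximum Z = 449/10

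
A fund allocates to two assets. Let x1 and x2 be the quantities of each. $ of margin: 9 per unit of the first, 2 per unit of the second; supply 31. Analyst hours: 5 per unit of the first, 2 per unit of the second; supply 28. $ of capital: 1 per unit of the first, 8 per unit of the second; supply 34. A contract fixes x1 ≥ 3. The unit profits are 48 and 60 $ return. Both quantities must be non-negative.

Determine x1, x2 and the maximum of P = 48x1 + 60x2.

x1 = 3, x2 = 2, maximum P = 264

Vertices and P = 48x1 + 60x2:
  (31/9, 0) → P = 496/3
  (3, 0) → P = 144
  (3, 2) → P = 264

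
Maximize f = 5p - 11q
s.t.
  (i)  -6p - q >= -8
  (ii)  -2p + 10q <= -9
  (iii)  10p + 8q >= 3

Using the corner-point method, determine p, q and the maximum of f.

p = 61/38, q = -31/19, maximum f = 987/38

Extreme points and f = 5p - 11q:
  (89/62, -19/31) → f = 863/62
  (61/38, -31/19) → f = 987/38
  (51/58, -21/29) → f = 717/58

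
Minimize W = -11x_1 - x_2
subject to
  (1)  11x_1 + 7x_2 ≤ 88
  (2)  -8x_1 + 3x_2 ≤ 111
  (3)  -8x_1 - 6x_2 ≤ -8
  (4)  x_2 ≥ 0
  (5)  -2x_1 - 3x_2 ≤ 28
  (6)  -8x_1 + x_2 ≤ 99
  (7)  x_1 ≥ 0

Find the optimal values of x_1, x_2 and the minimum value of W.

x_1 = 8, x_2 = 0, minimum W = -88

The binding constraints are 11x_1 + 7x_2 = 88 and x_2 = 0.
Solving simultaneously gives x_1 = 8, x_2 = 0.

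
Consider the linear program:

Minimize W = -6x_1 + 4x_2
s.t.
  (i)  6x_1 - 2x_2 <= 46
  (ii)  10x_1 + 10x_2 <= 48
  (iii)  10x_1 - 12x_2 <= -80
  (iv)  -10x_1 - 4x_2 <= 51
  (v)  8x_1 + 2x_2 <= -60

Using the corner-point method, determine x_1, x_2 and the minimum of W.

x_1 = -23/2, x_2 = 16, minimum W = 133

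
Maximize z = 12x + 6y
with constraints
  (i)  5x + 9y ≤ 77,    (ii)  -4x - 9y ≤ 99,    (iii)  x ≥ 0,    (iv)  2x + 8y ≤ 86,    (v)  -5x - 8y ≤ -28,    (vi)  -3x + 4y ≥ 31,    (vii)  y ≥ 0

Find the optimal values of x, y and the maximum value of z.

x = 29/47, y = 386/47, maximum z = 2664/47

Corner points and z = 12x + 6y:
  (0, 77/9) → z = 154/3
  (29/47, 386/47) → z = 2664/47
  (0, 31/4) → z = 93/2

The binding constraints are 5x + 9y = 77 and -3x + 4y = 31.
Solving simultaneously gives x = 29/47, y = 386/47.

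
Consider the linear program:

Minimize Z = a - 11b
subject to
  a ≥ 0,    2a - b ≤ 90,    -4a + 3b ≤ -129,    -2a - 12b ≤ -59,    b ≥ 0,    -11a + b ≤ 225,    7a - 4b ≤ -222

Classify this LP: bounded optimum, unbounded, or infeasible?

infeasible

The boundaries a = 0 and -11a + b = 225 meet at (0, 225), but that point violates -4a + 3b ≤ -129. Every candidate vertex is excluded by some other constraint, so the feasible region is empty.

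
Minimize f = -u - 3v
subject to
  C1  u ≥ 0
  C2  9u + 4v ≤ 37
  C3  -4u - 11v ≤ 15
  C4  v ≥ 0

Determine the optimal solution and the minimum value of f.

Vertices and f = -u - 3v:
  (0, 37/4) → f = -111/4
  (0, 0) → f = 0
  (37/9, 0) → f = -37/9

u = 0, v = 37/4, minimum f = -111/4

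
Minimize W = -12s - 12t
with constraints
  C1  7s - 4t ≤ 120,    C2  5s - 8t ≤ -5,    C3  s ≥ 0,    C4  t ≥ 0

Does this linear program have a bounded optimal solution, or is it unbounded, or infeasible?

From the feasible point (245/9, 635/36), moving in the direction (0, 1) keeps every constraint satisfied while W decreases without bound.

unbounded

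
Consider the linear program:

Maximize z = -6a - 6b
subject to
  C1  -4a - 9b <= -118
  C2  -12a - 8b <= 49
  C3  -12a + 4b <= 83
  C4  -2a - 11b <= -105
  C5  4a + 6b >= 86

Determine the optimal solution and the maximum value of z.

Feasible corners and z = -6a - 6b:
  (353/26, 92/13) → z = -1611/13
  (11/2, 32/3) → z = -97
  (-7/4, 31/2) → z = -165/2
The feasible region is unbounded (it extends along (1, 3), (11, -2)), but z strictly decreases along every unbounded feasible direction, so there is no improving ray and the maximum is attained at a vertex.

The binding constraints are -12a + 4b = 83 and 4a + 6b = 86.
Solving simultaneously gives a = -7/4, b = 31/2.

a = -7/4, b = 31/2, maximum z = -165/2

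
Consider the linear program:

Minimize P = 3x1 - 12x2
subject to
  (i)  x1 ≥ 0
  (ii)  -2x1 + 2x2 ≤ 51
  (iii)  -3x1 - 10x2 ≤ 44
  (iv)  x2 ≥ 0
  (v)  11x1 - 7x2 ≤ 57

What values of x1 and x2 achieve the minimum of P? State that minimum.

Vertices and P = 3x1 - 12x2:
  (0, 51/2) → P = -306
  (0, 0) → P = 0
  (471/8, 675/8) → P = -6687/8
  (57/11, 0) → P = 171/11

The optimum lies where -2x1 + 2x2 = 51 and 11x1 - 7x2 = 57.
Solving simultaneously gives x1 = 471/8, x2 = 675/8.

x1 = 471/8, x2 = 675/8, minimum P = -6687/8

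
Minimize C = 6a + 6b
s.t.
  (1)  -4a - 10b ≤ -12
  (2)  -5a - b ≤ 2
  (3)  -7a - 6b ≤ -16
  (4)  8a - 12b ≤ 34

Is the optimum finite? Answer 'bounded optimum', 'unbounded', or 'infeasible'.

bounded optimum

Extreme points and C = 6a + 6b:
  (44/23, 10/23) → C = 324/23
  (121/32, -5/16) → C = 333/16
  (-28/23, 94/23) → C = 396/23
The feasible region has finitely many vertices and no improving ray; the minimum is 324/23 at (44/23, 10/23).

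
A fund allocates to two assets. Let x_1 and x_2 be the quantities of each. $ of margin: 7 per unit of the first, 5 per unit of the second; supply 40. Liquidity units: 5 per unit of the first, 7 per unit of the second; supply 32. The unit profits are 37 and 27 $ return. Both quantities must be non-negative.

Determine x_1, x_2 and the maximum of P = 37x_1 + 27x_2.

Extreme points and P = 37x_1 + 27x_2:
  (0, 0) → P = 0
  (0, 32/7) → P = 864/7
  (40/7, 0) → P = 1480/7
  (5, 1) → P = 212

x_1 = 5, x_2 = 1, maximum P = 212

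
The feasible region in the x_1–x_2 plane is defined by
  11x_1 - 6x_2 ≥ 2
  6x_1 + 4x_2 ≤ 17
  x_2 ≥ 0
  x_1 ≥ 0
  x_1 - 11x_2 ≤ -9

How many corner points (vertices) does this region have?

Of the 10 pairwise boundary intersections, those satisfying every inequality are:
  (11/8, 35/16)
  (76/115, 101/115)
  (151/70, 71/70)

3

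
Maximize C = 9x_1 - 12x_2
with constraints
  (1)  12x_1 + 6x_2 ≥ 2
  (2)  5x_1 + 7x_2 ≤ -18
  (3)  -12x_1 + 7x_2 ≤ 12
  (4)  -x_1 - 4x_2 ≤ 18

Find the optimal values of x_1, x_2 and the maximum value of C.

x_1 = 54/13, x_2 = -72/13, maximum C = 1350/13

Corner points and C = 9x_1 - 12x_2:
  (61/27, -113/27) → C = 635/9
  (58/21, -109/21) → C = 610/7
  (54/13, -72/13) → C = 1350/13

The optimum lies where 5x_1 + 7x_2 = -18 and -x_1 - 4x_2 = 18.
Solving simultaneously gives x_1 = 54/13, x_2 = -72/13.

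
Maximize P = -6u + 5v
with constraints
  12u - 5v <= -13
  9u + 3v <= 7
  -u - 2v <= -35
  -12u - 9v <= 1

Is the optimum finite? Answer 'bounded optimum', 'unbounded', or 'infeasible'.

From the feasible point (-91/15, 308/15), moving in the direction (-3, 9) keeps every constraint satisfied while P increases without bound.

unbounded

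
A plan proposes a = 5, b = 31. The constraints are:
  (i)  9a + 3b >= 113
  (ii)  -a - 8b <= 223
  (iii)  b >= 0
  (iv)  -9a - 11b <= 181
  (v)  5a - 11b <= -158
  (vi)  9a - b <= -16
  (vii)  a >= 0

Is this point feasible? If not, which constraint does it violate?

not feasible — violates (vi)

Constraint (vi): 9a - b = 14, which is not ≤ -16. All other constraints are satisfied.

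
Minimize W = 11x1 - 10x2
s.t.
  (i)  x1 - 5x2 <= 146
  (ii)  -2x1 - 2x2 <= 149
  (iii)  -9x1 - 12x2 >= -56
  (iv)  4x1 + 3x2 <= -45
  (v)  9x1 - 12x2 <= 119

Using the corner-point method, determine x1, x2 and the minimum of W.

Vertices and W = 11x1 - 10x2:
  (-151/4, -147/4) → W = -191/4
  (-1157/33, -1195/33) → W = -259/11
  (-950/3, 1453/6) → W = -5905
  (-236/7, 629/21) → W = -14078/21
  (-61/25, -881/75) → W = 6797/75

The binding constraints are -2x1 - 2x2 = 149 and -9x1 - 12x2 = -56.
Solving simultaneously gives x1 = -950/3, x2 = 1453/6.

x1 = -950/3, x2 = 1453/6, minimum W = -5905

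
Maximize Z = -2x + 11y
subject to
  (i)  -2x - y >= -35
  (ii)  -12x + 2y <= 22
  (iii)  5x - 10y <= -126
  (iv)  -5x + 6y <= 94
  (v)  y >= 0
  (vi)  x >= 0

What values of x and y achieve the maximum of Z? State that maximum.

Corner points and Z = -2x + 11y:
  (224/25, 427/25) → Z = 4249/25
  (116/17, 363/17) → Z = 3761/17
  (16/55, 701/55) → Z = 7679/55
  (28/31, 509/31) → Z = 5543/31

x = 116/17, y = 363/17, maximum Z = 3761/17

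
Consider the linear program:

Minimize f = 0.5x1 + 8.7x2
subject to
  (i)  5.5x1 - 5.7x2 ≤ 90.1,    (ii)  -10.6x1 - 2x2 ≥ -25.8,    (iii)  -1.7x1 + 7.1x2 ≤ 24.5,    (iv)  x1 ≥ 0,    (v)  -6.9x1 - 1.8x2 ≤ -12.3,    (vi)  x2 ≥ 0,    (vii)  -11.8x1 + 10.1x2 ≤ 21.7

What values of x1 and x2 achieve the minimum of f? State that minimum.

x1 = 41/23, x2 = 0, minimum f = 41/46

Extreme points and f = 0.5x1 + 8.7x2:
  (6709/3933, 15178/3933) → f = 1354031/39330
  (129/53, 0) → f = 129/106
  (9338/6661, 25221/6661) → f = 2240917/66610
  (41/23, 0) → f = 41/46
  (2839/3031, 9829/3031) → f = 434659/15155

The optimum lies where -6.9x1 - 1.8x2 = -12.3 and x2 = 0.
Solving simultaneously gives x1 = 41/23, x2 = 0.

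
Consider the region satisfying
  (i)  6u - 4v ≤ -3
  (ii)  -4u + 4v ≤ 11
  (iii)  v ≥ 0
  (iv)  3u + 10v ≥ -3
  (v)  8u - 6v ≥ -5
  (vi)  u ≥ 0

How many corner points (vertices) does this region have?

3

Intersecting each pair of boundary lines and keeping only the points that satisfy every inequality leaves:
  (1/2, 3/2)
  (0, 3/4)
  (0, 5/6)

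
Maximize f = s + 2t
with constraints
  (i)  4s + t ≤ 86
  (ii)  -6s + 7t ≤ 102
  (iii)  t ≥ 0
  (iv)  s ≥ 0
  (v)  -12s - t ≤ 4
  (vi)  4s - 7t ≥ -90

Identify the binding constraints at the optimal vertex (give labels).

Feasible corners and f = s + 2t:
  (43/2, 0) → f = 43/2
  (16, 22) → f = 60
  (0, 0) → f = 0
  (0, 90/7) → f = 180/7

The maximum is at (16, 22). Substituting into each constraint, equality holds for (i) and (vi); the remaining constraints have slack.

(i) and (vi)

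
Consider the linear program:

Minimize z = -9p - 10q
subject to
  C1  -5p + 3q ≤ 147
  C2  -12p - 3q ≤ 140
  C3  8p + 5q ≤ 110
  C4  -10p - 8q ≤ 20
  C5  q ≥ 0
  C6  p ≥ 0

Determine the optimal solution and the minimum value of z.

Extreme points and z = -9p - 10q:
  (55/4, 0) → z = -495/4
  (0, 22) → z = -220
  (0, 0) → z = 0

The optimum lies where 8p + 5q = 110 and p = 0.
Solving simultaneously gives p = 0, q = 22.

p = 0, q = 22, minimum z = -220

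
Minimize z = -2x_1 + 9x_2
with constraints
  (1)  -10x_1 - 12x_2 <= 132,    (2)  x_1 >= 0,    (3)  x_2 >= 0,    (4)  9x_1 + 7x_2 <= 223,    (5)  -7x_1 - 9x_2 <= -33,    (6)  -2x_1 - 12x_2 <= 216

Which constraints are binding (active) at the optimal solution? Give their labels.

(3) and (4)

Feasible corners and z = -2x_1 + 9x_2:
  (0, 223/7) → z = 2007/7
  (0, 11/3) → z = 33
  (223/9, 0) → z = -446/9
  (33/7, 0) → z = -66/7

The minimum is at (223/9, 0). Substituting into each constraint, equality holds for (3) and (4); the remaining constraints have slack.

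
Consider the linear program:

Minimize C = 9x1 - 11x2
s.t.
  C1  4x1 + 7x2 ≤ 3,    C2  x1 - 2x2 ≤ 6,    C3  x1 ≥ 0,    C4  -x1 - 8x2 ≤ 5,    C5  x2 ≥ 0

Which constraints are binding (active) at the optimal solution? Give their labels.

C1 and C3

Feasible corners and C = 9x1 - 11x2:
  (0, 3/7) → C = -33/7
  (3/4, 0) → C = 27/4
  (0, 0) → C = 0

The minimum is at (0, 3/7). Substituting into each constraint, equality holds for C1 and C3; the remaining constraints have slack.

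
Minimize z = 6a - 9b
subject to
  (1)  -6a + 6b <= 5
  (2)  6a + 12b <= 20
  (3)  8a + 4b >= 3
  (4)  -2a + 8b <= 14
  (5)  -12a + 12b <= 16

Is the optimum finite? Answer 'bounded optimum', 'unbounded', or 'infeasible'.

bounded optimum

Vertices and z = 6a - 9b:
  (5/9, 25/18) → z = -55/6
  (-1/36, 29/36) → z = -89/12
The feasible region has finitely many vertices and no improving ray; the minimum is -55/6 at (5/9, 25/18).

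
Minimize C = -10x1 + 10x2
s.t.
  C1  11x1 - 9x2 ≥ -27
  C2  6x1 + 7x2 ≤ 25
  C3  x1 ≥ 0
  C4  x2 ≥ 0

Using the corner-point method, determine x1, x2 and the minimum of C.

Corner points and C = -10x1 + 10x2:
  (36/131, 437/131) → C = 4010/131
  (0, 3) → C = 30
  (25/6, 0) → C = -125/3
  (0, 0) → C = 0

x1 = 25/6, x2 = 0, minimum C = -125/3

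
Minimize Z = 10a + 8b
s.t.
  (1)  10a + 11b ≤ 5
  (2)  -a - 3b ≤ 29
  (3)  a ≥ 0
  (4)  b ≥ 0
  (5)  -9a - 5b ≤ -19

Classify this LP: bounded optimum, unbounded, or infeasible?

The boundaries 10a + 11b = 5 and -a - 3b = 29 meet at (334/19, -295/19), but that point violates b ≥ 0. Every candidate vertex is excluded by some other constraint, so the feasible region is empty.

infeasible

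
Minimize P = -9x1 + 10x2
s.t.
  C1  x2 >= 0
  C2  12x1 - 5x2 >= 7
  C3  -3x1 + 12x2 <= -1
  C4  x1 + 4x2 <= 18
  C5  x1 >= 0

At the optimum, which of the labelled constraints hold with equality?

C1 and C4

Vertices and P = -9x1 + 10x2:
  (7/12, 0) → P = -21/4
  (18, 0) → P = -162
  (79/129, 3/43) → P = -207/43
  (55/6, 53/24) → P = -725/12

The minimum is at (18, 0). Substituting into each constraint, equality holds for C1 and C4; the remaining constraints have slack.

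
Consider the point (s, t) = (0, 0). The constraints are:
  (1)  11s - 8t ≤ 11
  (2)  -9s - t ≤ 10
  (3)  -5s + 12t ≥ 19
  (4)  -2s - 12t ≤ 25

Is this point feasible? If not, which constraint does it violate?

Constraint (3): -5s + 12t = 0, which is not ≥ 19. All other constraints are satisfied.

not feasible — violates (3)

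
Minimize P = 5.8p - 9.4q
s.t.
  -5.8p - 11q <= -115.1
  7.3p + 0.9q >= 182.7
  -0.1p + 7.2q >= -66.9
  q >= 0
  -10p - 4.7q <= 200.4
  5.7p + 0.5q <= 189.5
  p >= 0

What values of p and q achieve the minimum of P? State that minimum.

p = 0, q = 379, minimum P = -3562.6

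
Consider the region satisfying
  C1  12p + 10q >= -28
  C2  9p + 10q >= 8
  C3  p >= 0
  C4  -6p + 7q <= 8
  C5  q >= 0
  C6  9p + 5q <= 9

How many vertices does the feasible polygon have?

Of the 15 pairwise boundary intersections, those satisfying every inequality are:
  (0, 4/5)
  (8/9, 0)
  (0, 8/7)
  (23/93, 42/31)
  (1, 0)

5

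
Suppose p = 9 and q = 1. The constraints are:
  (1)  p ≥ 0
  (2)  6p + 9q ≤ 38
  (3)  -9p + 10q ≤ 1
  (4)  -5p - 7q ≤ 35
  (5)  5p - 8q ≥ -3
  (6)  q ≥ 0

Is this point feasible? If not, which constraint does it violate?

Constraint (2): 6p + 9q = 63, which is not ≤ 38. All other constraints are satisfied.

not feasible — violates (2)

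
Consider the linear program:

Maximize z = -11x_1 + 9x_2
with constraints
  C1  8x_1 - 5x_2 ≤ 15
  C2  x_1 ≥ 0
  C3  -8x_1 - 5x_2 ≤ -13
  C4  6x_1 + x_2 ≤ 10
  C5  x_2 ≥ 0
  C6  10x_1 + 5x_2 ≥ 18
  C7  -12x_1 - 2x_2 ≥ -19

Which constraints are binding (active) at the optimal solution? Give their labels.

C2 and C7

Corner points and z = -11x_1 + 9x_2:
  (0, 18/5) → z = 162/5
  (0, 19/2) → z = 171/2
  (59/40, 13/20) → z = -83/8

The maximum is at (0, 19/2). Substituting into each constraint, equality holds for C2 and C7; the remaining constraints have slack.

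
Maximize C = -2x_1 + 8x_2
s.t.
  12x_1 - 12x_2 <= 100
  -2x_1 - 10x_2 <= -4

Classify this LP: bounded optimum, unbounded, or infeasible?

unbounded

From the feasible point (131/18, -19/18), moving in the direction (12, 12) keeps every constraint satisfied while C increases without bound.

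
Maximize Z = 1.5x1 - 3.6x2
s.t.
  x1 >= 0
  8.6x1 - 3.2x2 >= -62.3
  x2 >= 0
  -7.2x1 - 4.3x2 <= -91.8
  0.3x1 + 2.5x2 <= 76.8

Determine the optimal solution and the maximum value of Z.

Feasible corners and Z = 1.5x1 - 3.6x2:
  (2587/6002, 61902/3001) → Z = -4418139/60020
  (9001/2246, 67917/2246) → Z = -2309997/22460
  (51/4, 0) → Z = 153/8
  (256, 0) → Z = 384

x1 = 256, x2 = 0, maximum Z = 384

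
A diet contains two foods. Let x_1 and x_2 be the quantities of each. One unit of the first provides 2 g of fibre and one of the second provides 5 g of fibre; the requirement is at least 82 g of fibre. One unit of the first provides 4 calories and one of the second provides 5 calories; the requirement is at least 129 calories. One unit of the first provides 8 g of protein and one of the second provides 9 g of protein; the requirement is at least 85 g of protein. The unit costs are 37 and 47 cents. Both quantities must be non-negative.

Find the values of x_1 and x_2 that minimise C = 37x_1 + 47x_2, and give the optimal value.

Feasible corners and C = 37x_1 + 47x_2:
  (0, 129/5) → C = 6063/5
  (41, 0) → C = 1517
  (47/2, 7) → C = 2397/2
The feasible region is unbounded (it extends along (0, 1), (1, 0)), but C strictly increases along every unbounded feasible direction, so there is no improving ray and the minimum is attained at a vertex.

The binding constraints are 2x_1 + 5x_2 = 82 and 4x_1 + 5x_2 = 129.
Solving simultaneously gives x_1 = 47/2, x_2 = 7.

x_1 = 47/2, x_2 = 7, minimum C = 2397/2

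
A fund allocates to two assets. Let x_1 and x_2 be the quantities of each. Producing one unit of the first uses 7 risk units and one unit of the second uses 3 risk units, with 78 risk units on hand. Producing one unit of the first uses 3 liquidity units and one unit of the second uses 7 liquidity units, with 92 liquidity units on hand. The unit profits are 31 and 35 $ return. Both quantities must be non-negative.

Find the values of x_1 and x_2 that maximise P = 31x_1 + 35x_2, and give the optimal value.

x_1 = 27/4, x_2 = 41/4, maximum P = 568

Corner points and P = 31x_1 + 35x_2:
  (0, 0) → P = 0
  (0, 92/7) → P = 460
  (78/7, 0) → P = 2418/7
  (27/4, 41/4) → P = 568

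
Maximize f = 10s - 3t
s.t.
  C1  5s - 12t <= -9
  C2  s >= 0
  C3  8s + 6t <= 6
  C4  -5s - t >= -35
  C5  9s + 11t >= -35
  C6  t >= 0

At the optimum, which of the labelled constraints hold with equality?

Extreme points and f = 10s - 3t:
  (0, 3/4) → f = -9/4
  (1/7, 17/21) → f = -1
  (0, 1) → f = -3

The maximum is at (1/7, 17/21). Substituting into each constraint, equality holds for C1 and C3; the remaining constraints have slack.

C1 and C3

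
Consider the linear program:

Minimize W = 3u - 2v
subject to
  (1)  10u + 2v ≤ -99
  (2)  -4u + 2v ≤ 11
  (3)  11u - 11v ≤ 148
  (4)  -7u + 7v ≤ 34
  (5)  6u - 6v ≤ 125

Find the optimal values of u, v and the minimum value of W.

u = -55/7, v = -143/14, minimum W = -22/7

Extreme points and W = 3u - 2v:
  (-55/7, -143/14) → W = -22/7
  (-793/132, -2569/132) → W = 2759/132
  (-417/22, -713/22) → W = 175/22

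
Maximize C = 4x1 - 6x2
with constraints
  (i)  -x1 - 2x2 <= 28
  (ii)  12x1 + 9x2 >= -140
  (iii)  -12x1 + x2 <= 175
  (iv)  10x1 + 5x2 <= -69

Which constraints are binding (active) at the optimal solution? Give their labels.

(i) and (iv)

Vertices and C = 4x1 - 6x2:
  (-28/15, -196/15) → C = 1064/15
  (2/15, -211/15) → C = 1274/15
  (-343/24, 7/2) → C = -469/6
  (-472/35, 461/35) → C = -4654/35

The maximum is at (2/15, -211/15). Substituting into each constraint, equality holds for (i) and (iv); the remaining constraints have slack.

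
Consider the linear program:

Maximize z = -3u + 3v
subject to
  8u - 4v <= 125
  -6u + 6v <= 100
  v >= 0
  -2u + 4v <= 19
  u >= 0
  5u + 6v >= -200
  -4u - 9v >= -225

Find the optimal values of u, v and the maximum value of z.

u = 0, v = 19/4, maximum z = 57/4

Feasible corners and z = -3u + 3v:
  (125/8, 0) → z = -375/8
  (2025/88, 325/22) → z = -2175/88
  (0, 0) → z = 0
  (0, 19/4) → z = 57/4
  (729/34, 263/17) → z = -609/34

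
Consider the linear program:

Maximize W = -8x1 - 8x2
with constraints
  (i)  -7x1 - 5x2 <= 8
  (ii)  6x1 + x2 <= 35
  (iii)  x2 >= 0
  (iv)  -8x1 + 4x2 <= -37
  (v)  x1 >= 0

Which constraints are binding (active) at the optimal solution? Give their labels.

(iii) and (iv)

Corner points and W = -8x1 - 8x2:
  (35/6, 0) → W = -140/3
  (177/32, 29/16) → W = -235/4
  (37/8, 0) → W = -37

The maximum is at (37/8, 0). Substituting into each constraint, equality holds for (iii) and (iv); the remaining constraints have slack.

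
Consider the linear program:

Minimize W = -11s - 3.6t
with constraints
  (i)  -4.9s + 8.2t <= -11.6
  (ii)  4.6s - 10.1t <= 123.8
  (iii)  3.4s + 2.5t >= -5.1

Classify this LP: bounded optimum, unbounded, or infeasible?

From the feasible point (-1282/4013, -6443/4013), moving in the direction (10.1, 4.6) keeps every constraint satisfied while W decreases without bound.

unbounded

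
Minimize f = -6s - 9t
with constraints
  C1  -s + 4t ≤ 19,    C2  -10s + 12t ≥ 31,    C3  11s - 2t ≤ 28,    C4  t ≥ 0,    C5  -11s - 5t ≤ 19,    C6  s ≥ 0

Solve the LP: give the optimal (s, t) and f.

Vertices and f = -6s - 9t:
  (25/7, 79/14) → f = -1011/14
  (0, 19/4) → f = -171/4
  (199/56, 621/112) → f = -7977/112
  (0, 31/12) → f = -93/4

At the optimal vertex, -s + 4t = 19 and 11s - 2t = 28.
Solving simultaneously gives s = 25/7, t = 79/14.

s = 25/7, t = 79/14, minimum f = -1011/14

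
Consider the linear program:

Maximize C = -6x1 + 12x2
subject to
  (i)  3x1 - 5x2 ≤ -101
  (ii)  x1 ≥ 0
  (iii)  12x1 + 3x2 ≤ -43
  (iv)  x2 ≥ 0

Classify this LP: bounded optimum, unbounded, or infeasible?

The boundaries 3x1 - 5x2 = -101 and x1 = 0 meet at (0, 101/5), but that point violates 12x1 + 3x2 ≤ -43. Every candidate vertex is excluded by some other constraint, so the feasible region is empty.

infeasible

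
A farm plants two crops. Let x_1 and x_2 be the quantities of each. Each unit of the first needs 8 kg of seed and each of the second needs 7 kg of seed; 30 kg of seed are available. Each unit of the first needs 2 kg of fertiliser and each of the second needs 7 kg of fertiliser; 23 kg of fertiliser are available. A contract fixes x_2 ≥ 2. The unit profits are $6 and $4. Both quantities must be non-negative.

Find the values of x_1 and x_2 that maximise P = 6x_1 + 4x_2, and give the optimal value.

x_1 = 2, x_2 = 2, maximum P = 20

Feasible corners and P = 6x_1 + 4x_2:
  (0, 23/7) → P = 92/7
  (0, 2) → P = 8
  (7/6, 62/21) → P = 395/21
  (2, 2) → P = 20

The optimum lies where 8x_1 + 7x_2 = 30 and x_2 = 2.
Solving simultaneously gives x_1 = 2, x_2 = 2.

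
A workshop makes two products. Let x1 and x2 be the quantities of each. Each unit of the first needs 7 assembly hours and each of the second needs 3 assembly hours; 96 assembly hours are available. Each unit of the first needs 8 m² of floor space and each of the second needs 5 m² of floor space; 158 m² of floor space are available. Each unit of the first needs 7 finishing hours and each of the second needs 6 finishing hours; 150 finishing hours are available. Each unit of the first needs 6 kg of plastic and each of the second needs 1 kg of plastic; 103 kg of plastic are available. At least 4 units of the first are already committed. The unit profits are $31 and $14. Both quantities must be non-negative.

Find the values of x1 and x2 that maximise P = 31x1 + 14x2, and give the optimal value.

x1 = 6, x2 = 18, maximum P = 438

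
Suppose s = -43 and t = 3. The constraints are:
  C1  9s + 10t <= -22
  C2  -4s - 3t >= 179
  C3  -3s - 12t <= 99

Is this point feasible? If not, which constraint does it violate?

Constraint C2: -4s - 3t = 163, which is not ≥ 179. All other constraints are satisfied.

not feasible — violates C2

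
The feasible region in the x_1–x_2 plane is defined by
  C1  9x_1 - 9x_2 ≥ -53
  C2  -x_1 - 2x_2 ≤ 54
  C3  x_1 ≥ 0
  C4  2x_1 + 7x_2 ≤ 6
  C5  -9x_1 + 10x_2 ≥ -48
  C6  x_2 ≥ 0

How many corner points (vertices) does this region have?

3

The feasible vertices (each the meet of two boundaries and inside every other half-plane) are:
  (0, 6/7)
  (0, 0)
  (3, 0)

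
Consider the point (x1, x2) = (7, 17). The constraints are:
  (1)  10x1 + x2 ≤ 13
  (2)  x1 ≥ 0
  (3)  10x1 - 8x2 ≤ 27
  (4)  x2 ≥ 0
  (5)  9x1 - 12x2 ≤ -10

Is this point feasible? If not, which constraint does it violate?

not feasible — violates (1)

Constraint (1): 10x1 + x2 = 87, which is not ≤ 13. All other constraints are satisfied.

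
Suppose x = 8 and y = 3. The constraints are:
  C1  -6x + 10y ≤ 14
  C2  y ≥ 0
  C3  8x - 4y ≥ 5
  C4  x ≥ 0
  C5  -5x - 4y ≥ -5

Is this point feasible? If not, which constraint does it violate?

not feasible — violates C5

Constraint C5: -5x - 4y = -52, which is not ≥ -5. All other constraints are satisfied.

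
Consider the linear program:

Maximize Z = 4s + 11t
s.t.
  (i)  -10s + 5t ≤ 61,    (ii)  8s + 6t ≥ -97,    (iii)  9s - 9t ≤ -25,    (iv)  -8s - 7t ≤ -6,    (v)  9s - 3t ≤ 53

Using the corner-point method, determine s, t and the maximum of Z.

s = 448/15, t = 1079/15, maximum Z = 13661/15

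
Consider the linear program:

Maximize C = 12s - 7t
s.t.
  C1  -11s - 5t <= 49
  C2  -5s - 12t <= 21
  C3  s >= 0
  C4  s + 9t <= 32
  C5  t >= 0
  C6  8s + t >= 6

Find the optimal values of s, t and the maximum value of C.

Extreme points and C = 12s - 7t:
  (32, 0) → C = 384
  (22/71, 250/71) → C = -1486/71
  (3/4, 0) → C = 9

s = 32, t = 0, maximum C = 384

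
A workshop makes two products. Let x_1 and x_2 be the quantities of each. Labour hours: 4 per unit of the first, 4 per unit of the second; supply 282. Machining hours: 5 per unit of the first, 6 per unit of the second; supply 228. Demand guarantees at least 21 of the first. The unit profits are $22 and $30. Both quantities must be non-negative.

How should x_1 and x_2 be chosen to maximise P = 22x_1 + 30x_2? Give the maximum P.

Feasible corners and P = 22x_1 + 30x_2:
  (228/5, 0) → P = 5016/5
  (21, 0) → P = 462
  (21, 41/2) → P = 1077

The optimum lies where 5x_1 + 6x_2 = 228 and x_1 = 21.
Solving simultaneously gives x_1 = 21, x_2 = 41/2.

x_1 = 21, x_2 = 41/2, maximum P = 1077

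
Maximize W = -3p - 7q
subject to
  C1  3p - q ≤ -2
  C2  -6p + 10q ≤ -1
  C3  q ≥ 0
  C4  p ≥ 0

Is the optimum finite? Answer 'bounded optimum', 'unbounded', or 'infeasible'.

infeasible

The boundaries 3p - q = -2 and p = 0 meet at (0, 2), but that point violates -6p + 10q ≤ -1. Every candidate vertex is excluded by some other constraint, so the feasible region is empty.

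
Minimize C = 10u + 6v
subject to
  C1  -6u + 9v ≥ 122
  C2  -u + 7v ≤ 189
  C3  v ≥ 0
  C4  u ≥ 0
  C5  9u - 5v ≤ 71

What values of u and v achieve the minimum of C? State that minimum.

Vertices and C = 10u + 6v:
  (0, 122/9) → C = 244/3
  (1249/51, 508/17) → C = 21634/51
  (0, 27) → C = 162
  (721/29, 886/29) → C = 12526/29

u = 0, v = 122/9, minimum C = 244/3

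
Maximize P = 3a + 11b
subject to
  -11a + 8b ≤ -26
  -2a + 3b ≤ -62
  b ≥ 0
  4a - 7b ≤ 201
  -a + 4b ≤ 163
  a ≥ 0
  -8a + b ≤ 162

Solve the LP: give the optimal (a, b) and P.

a = 1945/9, b = 853/9, maximum P = 15218/9

Feasible corners and P = 3a + 11b:
  (31, 0) → P = 93
  (737/5, 388/5) → P = 6479/5
  (201/4, 0) → P = 603/4
  (1945/9, 853/9) → P = 15218/9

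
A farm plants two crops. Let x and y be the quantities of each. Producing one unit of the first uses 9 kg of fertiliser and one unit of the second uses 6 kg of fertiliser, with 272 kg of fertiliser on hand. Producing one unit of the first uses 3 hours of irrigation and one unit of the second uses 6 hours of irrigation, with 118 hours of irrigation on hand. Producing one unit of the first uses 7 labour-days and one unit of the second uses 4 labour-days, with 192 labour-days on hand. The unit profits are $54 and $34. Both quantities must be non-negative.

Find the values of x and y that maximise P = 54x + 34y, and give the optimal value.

The binding constraints are 3x + 6y = 118 and 7x + 4y = 192.
Solving simultaneously gives x = 68/3, y = 25/3.

x = 68/3, y = 25/3, maximum P = 4522/3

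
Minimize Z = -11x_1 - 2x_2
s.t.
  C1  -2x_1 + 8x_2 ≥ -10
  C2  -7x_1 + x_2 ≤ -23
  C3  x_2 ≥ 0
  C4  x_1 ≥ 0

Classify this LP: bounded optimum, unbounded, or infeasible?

unbounded

From the feasible point (5, 0), moving in the direction (1, 7) keeps every constraint satisfied while Z decreases without bound.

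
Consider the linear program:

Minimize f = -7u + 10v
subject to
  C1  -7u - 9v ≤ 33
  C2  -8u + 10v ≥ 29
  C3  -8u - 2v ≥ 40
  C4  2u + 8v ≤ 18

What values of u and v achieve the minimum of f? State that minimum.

u = -147/29, v = 8/29, minimum f = 1109/29

Feasible corners and f = -7u + 10v:
  (-147/29, 8/29) → f = 1109/29
  (-213/19, 96/19) → f = 129
  (-89/15, 56/15) → f = 1183/15

The optimum lies where -7u - 9v = 33 and -8u - 2v = 40.
Solving simultaneously gives u = -147/29, v = 8/29.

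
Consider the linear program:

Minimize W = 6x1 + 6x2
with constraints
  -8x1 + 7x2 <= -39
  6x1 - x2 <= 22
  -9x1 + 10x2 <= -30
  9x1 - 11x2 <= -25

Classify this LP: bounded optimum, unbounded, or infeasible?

infeasible

The boundaries -8x1 + 7x2 = -39 and 6x1 - x2 = 22 meet at (115/34, -29/17), but that point violates 9x1 - 11x2 ≤ -25. Every candidate vertex is excluded by some other constraint, so the feasible region is empty.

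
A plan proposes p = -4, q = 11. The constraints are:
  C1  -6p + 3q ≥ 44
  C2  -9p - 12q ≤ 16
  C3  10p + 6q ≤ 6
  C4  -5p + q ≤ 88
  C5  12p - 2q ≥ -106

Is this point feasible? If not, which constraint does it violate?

not feasible — violates C3

Constraint C3: 10p + 6q = 26, which is not ≤ 6. All other constraints are satisfied.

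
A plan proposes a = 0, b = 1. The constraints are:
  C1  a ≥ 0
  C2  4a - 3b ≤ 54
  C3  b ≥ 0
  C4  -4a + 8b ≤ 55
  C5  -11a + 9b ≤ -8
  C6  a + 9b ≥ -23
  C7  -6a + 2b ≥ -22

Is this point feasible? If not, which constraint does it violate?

Constraint C5: -11a + 9b = 9, which is not ≤ -8. All other constraints are satisfied.

not feasible — violates C5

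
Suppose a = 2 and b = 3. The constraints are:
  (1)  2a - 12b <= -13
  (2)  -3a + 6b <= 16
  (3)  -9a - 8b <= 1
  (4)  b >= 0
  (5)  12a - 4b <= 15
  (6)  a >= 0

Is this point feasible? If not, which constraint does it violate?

feasible

(1): -32 ≤ -13 ✓
(2): 12 ≤ 16 ✓
(3): -42 ≤ 1 ✓
(4): 3 ≥ 0 ✓
(5): 12 ≤ 15 ✓
(6): 2 ≥ 0 ✓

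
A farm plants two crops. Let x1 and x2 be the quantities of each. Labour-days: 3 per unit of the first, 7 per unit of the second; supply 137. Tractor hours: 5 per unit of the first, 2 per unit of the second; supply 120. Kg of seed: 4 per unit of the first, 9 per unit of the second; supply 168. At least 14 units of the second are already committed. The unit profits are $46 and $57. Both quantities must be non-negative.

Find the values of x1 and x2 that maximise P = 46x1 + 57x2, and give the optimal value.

Extreme points and P = 46x1 + 57x2:
  (0, 56/3) → P = 1064
  (0, 14) → P = 798
  (21/2, 14) → P = 1281

x1 = 21/2, x2 = 14, maximum P = 1281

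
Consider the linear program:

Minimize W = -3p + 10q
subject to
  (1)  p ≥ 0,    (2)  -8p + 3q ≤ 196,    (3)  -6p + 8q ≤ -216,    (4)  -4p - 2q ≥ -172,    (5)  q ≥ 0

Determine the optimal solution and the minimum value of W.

Vertices and W = -3p + 10q:
  (452/11, 42/11) → W = -936/11
  (36, 0) → W = -108
  (43, 0) → W = -129

p = 43, q = 0, minimum W = -129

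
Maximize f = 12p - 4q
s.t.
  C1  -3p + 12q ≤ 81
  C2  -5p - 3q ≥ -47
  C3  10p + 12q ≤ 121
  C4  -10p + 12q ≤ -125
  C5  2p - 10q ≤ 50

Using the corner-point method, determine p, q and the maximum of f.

p = 155/14, q = -39/14, maximum f = 144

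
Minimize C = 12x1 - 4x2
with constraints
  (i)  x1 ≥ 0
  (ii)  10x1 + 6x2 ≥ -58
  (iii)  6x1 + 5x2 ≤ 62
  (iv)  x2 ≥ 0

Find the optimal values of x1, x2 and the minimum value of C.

Extreme points and C = 12x1 - 4x2:
  (0, 62/5) → C = -248/5
  (0, 0) → C = 0
  (31/3, 0) → C = 124

The optimum lies where x1 = 0 and 6x1 + 5x2 = 62.
Solving simultaneously gives x1 = 0, x2 = 62/5.

x1 = 0, x2 = 62/5, minimum C = -248/5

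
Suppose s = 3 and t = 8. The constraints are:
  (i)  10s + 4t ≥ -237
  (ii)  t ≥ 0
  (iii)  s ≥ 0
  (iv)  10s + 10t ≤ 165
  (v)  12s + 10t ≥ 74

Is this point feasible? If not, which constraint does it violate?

(i): 62 ≥ -237 ✓
(ii): 8 ≥ 0 ✓
(iii): 3 ≥ 0 ✓
(iv): 110 ≤ 165 ✓
(v): 116 ≥ 74 ✓

feasible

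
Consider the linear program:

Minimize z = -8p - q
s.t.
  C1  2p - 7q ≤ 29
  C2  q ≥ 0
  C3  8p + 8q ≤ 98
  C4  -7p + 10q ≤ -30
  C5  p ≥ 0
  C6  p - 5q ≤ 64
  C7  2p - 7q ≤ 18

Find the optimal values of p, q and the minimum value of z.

Extreme points and z = -8p - q:
  (30/7, 0) → z = -240/7
  (9, 0) → z = -72
  (305/34, 223/68) → z = -5103/68
  (415/36, 13/18) → z = -1673/18

The binding constraints are 8p + 8q = 98 and 2p - 7q = 18.
Solving simultaneously gives p = 415/36, q = 13/18.

p = 415/36, q = 13/18, minimum z = -1673/18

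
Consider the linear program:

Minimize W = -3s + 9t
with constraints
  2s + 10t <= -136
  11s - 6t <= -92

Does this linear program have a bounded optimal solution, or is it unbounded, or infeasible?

unbounded

From the feasible point (-868/61, -656/61), moving in the direction (-6, -11) keeps every constraint satisfied while W decreases without bound.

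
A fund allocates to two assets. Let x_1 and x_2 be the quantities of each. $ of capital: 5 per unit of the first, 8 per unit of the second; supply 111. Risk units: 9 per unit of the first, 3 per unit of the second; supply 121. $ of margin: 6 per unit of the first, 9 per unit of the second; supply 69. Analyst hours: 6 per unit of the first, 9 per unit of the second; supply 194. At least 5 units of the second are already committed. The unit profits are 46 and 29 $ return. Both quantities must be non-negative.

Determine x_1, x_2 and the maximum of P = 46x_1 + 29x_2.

x_1 = 4, x_2 = 5, maximum P = 329

Corner points and P = 46x_1 + 29x_2:
  (0, 23/3) → P = 667/3
  (0, 5) → P = 145
  (4, 5) → P = 329

The optimum lies where 6x_1 + 9x_2 = 69 and x_2 = 5.
Solving simultaneously gives x_1 = 4, x_2 = 5.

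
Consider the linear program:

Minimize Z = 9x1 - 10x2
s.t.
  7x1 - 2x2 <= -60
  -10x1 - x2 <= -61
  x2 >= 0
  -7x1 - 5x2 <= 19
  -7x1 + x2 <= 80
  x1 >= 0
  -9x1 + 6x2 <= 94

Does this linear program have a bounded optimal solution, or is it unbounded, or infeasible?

The boundaries 7x1 - 2x2 = -60 and -10x1 - x2 = -61 meet at (62/27, 1027/27), but that point violates -9x1 + 6x2 ≤ 94. Every candidate vertex is excluded by some other constraint, so the feasible region is empty.

infeasible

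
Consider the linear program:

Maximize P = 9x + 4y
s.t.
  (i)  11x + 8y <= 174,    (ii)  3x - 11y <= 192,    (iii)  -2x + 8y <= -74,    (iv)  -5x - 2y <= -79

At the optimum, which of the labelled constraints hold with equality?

Extreme points and P = 9x + 4y:
  (690/29, -318/29) → P = 4938/29
  (248/13, -233/52) → P = 1999/13
  (1253/61, -723/61) → P = 8385/61
  (195/11, -53/11) → P = 1543/11

The maximum is at (690/29, -318/29). Substituting into each constraint, equality holds for (i) and (ii); the remaining constraints have slack.

(i) and (ii)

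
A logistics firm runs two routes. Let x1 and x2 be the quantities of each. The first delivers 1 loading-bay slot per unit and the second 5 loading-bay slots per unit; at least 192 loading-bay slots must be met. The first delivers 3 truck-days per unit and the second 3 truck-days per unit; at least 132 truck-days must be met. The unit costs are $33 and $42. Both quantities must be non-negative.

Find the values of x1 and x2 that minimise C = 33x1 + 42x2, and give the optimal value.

Corner points and C = 33x1 + 42x2:
  (0, 44) → C = 1848
  (192, 0) → C = 6336
  (7, 37) → C = 1785
The feasible region is unbounded (it extends along (0, 1), (1, 0)), but C strictly increases along every unbounded feasible direction, so there is no improving ray and the minimum is attained at a vertex.

At the optimal vertex, x1 + 5x2 = 192 and 3x1 + 3x2 = 132.
Solving simultaneously gives x1 = 7, x2 = 37.

x1 = 7, x2 = 37, minimum C = 1785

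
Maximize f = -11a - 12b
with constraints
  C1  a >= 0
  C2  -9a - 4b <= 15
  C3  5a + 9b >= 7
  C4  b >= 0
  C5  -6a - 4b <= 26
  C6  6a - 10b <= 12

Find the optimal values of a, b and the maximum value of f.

a = 0, b = 7/9, maximum f = -28/3

Feasible corners and f = -11a - 12b:
  (0, 7/9) → f = -28/3
  (7/5, 0) → f = -77/5
  (2, 0) → f = -22
The feasible region is unbounded (it extends along (0, 1), (5, 3)), but f strictly decreases along every unbounded feasible direction, so there is no improving ray and the maximum is attained at a vertex.

At the optimal vertex, a = 0 and 5a + 9b = 7.
Solving simultaneously gives a = 0, b = 7/9.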